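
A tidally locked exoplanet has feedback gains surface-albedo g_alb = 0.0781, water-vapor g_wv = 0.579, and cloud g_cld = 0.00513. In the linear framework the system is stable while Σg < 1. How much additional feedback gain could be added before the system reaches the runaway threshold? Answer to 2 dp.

Current total gain = 0.0781 + 0.579 + 0.00513 = 0.66223.
Margin to runaway = 1 − 0.66223 = 0.34.

0.34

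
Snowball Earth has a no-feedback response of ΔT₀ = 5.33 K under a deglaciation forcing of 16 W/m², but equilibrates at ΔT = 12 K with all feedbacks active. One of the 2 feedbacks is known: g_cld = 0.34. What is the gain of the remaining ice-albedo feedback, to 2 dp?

0.22

Amplification A = ΔT/ΔT₀ = 12/5.33 = 2.251.
Total gain g = 1 − 1/A = 1 − 1/2.251 = 0.5558.
The known gain is 0.34.
g_ice = 0.5558 − 0.34 = 0.22.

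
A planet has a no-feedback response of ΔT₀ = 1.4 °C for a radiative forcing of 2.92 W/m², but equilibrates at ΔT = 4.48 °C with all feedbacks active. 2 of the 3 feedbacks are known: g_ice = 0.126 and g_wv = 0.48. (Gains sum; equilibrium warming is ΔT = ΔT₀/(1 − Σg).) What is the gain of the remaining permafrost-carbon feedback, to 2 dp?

0.08

Amplification A = ΔT/ΔT₀ = 4.48/1.4 = 3.2.
Total gain g = 1 − 1/A = 1 − 1/3.2 = 0.6875.
Known gains sum to 0.126 + 0.48 = 0.606.
g_pf = 0.6875 − 0.606 = 0.08.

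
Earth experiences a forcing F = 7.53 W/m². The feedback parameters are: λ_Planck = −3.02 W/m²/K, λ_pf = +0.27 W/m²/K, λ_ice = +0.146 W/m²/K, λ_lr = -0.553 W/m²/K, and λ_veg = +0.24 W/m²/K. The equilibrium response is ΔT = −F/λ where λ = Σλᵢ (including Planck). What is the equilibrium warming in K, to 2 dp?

Net feedback parameter λ = (−3.02) + (+0.27) + (+0.146) + (-0.553) + (+0.24) = -2.917 W/m²/K.
ΔT = −F/λ = −7.53/(-2.917) = 2.58 K.

2.58 K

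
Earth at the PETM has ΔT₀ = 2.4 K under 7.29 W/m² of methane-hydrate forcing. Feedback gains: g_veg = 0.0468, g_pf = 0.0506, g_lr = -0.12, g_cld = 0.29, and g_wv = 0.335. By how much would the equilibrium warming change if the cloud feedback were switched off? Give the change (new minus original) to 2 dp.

Original: g = 0.6024, ΔT = 2.4/(1−0.6024) = 6.0362 K.
Without cloud: g' = 0.3124, ΔT' = 2.4/(1−0.3124) = 3.4904 K.
Change = 3.4904 − 6.0362 = -2.55 K.

-2.55 K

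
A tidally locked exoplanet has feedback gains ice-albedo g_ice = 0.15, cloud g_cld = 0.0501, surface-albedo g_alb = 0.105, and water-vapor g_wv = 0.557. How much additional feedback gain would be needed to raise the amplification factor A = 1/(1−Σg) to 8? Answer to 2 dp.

Current total gain = 0.8621.
Target gain for A = 8: g* = 1 − 1/8 = 0.875.
Additional gain needed = 0.875 − 0.8621 = 0.01.

0.01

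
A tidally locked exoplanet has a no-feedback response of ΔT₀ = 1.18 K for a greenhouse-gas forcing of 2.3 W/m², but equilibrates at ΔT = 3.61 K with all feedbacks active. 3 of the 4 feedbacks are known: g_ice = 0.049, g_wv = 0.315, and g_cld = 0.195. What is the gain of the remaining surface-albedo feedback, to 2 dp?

0.11

Amplification A = ΔT/ΔT₀ = 3.61/1.18 = 3.059.
Total gain g = 1 − 1/A = 1 − 1/3.059 = 0.6731.
Known gains sum to 0.049 + 0.315 + 0.195 = 0.559.
g_alb = 0.6731 − 0.559 = 0.11.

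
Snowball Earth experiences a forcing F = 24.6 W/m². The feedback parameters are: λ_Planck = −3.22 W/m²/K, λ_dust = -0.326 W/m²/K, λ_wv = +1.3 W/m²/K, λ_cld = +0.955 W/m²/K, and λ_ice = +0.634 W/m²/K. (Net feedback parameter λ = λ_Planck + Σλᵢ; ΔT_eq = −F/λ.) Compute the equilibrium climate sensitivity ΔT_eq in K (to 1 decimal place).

Net feedback parameter λ = (−3.22) + (-0.326) + (+1.3) + (+0.955) + (+0.634) = -0.657 W/m²/K.
ΔT = −F/λ = −24.6/(-0.657) = 37.4 K.

37.4 K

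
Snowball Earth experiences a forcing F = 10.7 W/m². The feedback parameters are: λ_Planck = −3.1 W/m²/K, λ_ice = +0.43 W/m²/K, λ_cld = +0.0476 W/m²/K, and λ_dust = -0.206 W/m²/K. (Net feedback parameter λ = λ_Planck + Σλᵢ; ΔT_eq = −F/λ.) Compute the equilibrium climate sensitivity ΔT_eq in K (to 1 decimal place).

3.8 K

Net feedback parameter λ = (−3.1) + (+0.43) + (+0.0476) + (-0.206) = -2.8284 W/m²/K.
ΔT = −F/λ = −10.7/(-2.8284) = 3.8 K.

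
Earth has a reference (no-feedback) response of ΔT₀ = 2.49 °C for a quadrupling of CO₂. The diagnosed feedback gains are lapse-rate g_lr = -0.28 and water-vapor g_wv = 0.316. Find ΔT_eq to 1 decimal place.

2.6 °C

Total gain g = -0.28 + 0.316 = 0.036.
Amplification A = 1/(1 − 0.036) = 1.037.
ΔT = 2.49 × 1.037 = 2.6 °C.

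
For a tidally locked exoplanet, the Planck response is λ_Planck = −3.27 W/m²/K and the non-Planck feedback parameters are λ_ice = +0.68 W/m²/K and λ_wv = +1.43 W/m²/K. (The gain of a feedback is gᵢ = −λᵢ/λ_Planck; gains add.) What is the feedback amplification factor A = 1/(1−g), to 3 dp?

2.819

Convert to gains: g_ice = 0.68/3.27 = 0.208; g_wv = 1.43/3.27 = 0.4373.
Total gain g = 0.6453.
A = 1/(1 − 0.6453) = 2.819.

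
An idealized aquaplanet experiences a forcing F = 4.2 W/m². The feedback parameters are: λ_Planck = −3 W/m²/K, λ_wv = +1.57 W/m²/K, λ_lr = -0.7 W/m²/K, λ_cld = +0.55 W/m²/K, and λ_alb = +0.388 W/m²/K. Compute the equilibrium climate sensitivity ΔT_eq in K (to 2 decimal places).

Net feedback parameter λ = (−3) + (+1.57) + (-0.7) + (+0.55) + (+0.388) = -1.192 W/m²/K.
ΔT = −F/λ = −4.2/(-1.192) = 3.52 K.

3.52 K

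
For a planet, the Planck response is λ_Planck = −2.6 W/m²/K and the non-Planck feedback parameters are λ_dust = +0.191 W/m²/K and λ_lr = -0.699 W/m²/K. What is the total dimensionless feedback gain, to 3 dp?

-0.195

Convert to gains: g_dust = 0.191/2.6 = 0.07346; g_lr = -0.699/2.6 = -0.2688.
Total gain g = -0.19534.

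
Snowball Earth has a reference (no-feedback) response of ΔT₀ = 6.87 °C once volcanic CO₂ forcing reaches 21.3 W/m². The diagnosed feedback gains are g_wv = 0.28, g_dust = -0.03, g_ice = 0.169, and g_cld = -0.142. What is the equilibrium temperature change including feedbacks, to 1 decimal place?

9.5 °C

Total gain g = 0.28 − 0.03 + 0.169 − 0.142 = 0.277.
Amplification A = 1/(1 − 0.277) = 1.383.
ΔT = 6.87 × 1.383 = 9.5 °C.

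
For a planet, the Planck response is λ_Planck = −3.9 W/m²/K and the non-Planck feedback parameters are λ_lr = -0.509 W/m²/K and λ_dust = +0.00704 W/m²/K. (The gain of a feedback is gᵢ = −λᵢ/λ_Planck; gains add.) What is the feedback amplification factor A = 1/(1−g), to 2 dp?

0.89

Convert to gains: g_lr = -0.509/3.9 = -0.1305; g_dust = 0.00704/3.9 = 0.001805.
Total gain g = -0.128695.
A = 1/(1 + 0.128695) = 0.89.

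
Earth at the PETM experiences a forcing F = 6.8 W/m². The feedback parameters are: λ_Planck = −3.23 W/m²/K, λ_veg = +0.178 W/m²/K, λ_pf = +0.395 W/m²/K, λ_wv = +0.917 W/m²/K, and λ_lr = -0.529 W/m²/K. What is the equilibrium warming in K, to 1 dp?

3.0 K

Net feedback parameter λ = (−3.23) + (+0.178) + (+0.395) + (+0.917) + (-0.529) = -2.269 W/m²/K.
ΔT = −F/λ = −6.8/(-2.269) = 3.0 K.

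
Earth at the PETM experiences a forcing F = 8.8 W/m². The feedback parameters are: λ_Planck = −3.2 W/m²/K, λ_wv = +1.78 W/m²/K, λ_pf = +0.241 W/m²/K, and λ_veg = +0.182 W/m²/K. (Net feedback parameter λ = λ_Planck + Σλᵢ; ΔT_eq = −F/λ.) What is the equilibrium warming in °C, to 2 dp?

8.83 °C

Net feedback parameter λ = (−3.2) + (+1.78) + (+0.241) + (+0.182) = -0.997 W/m²/K.
ΔT = −F/λ = −8.8/(-0.997) = 8.83 °C.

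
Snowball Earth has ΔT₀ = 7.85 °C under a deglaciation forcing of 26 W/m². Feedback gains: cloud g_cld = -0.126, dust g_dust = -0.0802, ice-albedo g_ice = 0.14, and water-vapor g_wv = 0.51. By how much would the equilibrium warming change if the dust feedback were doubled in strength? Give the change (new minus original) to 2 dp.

Original: g = 0.4438, ΔT = 7.85/(1−0.4438) = 14.1136 °C.
With doubled dust: g' = 0.3636, ΔT' = 7.85/(1−0.3636) = 12.3350 °C.
Change = 12.3350 − 14.1136 = -1.78 °C.

-1.78 °C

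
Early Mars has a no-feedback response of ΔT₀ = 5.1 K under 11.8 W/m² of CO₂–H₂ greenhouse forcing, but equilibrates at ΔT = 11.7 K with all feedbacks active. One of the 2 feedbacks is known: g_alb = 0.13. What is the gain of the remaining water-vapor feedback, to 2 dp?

0.43

Amplification A = ΔT/ΔT₀ = 11.7/5.1 = 2.294.
Total gain g = 1 − 1/A = 1 − 1/2.294 = 0.5641.
The known gain is 0.13.
g_wv = 0.5641 − 0.13 = 0.43.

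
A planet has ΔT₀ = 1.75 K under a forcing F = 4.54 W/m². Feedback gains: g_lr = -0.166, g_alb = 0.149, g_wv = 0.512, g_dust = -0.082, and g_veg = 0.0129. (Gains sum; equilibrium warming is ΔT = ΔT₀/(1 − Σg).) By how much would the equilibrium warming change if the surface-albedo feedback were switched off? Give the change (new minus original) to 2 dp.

Original: g = 0.4259, ΔT = 1.75/(1−0.4259) = 3.0482 K.
Without surface-albedo: g' = 0.2769, ΔT' = 1.75/(1−0.2769) = 2.4201 K.
Change = 2.4201 − 3.0482 = -0.63 K.

-0.63 K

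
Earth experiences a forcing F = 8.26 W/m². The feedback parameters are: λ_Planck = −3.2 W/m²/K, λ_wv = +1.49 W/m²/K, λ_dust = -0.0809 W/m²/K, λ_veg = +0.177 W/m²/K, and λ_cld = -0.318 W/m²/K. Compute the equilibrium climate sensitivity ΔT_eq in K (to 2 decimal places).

Net feedback parameter λ = (−3.2) + (+1.49) + (-0.0809) + (+0.177) + (-0.318) = -1.9319 W/m²/K.
ΔT = −F/λ = −8.26/(-1.9319) = 4.28 K.

4.28 K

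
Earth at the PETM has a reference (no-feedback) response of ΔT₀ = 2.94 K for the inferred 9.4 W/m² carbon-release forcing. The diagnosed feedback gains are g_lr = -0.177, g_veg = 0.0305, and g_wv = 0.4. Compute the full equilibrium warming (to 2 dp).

3.94 K

Total gain g = -0.177 + 0.0305 + 0.4 = 0.2535.
Amplification A = 1/(1 − 0.2535) = 1.34.
ΔT = 2.94 × 1.34 = 3.94 K.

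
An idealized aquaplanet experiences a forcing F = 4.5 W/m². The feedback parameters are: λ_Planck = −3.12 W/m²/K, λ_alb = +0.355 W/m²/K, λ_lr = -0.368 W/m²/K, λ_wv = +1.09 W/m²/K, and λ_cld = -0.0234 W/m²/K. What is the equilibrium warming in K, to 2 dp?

2.18 K

Net feedback parameter λ = (−3.12) + (+0.355) + (-0.368) + (+1.09) + (-0.0234) = -2.0664 W/m²/K.
ΔT = −F/λ = −4.5/(-2.0664) = 2.18 K.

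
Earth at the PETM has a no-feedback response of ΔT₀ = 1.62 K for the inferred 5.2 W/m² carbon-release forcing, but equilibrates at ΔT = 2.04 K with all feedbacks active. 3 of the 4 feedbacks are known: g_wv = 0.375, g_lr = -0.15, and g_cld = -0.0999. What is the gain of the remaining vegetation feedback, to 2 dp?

Amplification A = ΔT/ΔT₀ = 2.04/1.62 = 1.259.
Total gain g = 1 − 1/A = 1 − 1/1.259 = 0.2057.
Known gains sum to 0.375 − 0.15 − 0.0999 = 0.1251.
g_veg = 0.2057 − 0.1251 = 0.08.

0.08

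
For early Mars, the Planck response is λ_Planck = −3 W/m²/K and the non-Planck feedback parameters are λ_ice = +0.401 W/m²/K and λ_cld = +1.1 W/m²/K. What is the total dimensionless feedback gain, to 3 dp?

0.500

Convert to gains: g_ice = 0.401/3 = 0.1337; g_cld = 1.1/3 = 0.3667.
Total gain g = 0.5004.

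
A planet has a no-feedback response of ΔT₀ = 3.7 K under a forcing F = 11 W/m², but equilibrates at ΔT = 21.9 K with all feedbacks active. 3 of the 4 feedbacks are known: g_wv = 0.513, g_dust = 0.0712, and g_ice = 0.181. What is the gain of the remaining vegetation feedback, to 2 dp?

0.07

Amplification A = ΔT/ΔT₀ = 21.9/3.7 = 5.919.
Total gain g = 1 − 1/A = 1 − 1/5.919 = 0.8311.
Known gains sum to 0.513 + 0.0712 + 0.181 = 0.7652.
g_veg = 0.8311 − 0.7652 = 0.07.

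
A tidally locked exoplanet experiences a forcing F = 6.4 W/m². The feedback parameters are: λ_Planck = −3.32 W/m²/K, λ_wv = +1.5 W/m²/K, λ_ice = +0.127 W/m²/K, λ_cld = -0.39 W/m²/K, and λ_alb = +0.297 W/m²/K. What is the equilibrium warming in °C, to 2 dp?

3.58 °C

Net feedback parameter λ = (−3.32) + (+1.5) + (+0.127) + (-0.39) + (+0.297) = -1.786 W/m²/K.
ΔT = −F/λ = −6.4/(-1.786) = 3.58 °C.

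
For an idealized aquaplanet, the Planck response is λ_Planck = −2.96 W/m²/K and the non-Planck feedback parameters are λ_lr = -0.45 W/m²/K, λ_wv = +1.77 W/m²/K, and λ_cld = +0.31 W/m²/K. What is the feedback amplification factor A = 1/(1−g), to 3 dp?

2.226

Convert to gains: g_lr = -0.45/2.96 = -0.152; g_wv = 1.77/2.96 = 0.598; g_cld = 0.31/2.96 = 0.1047.
Total gain g = 0.5507.
A = 1/(1 − 0.5507) = 2.226.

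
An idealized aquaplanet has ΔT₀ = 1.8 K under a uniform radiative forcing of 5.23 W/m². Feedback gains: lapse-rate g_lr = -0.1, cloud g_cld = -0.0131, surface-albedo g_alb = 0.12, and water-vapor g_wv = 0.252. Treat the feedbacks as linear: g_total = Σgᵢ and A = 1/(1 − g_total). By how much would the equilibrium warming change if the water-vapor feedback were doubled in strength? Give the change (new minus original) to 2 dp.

Original: g = 0.2589, ΔT = 1.8/(1−0.2589) = 2.4288 K.
With doubled water-vapor: g' = 0.5109, ΔT' = 1.8/(1−0.5109) = 3.6802 K.
Change = 3.6802 − 2.4288 = 1.25 K.

1.25 K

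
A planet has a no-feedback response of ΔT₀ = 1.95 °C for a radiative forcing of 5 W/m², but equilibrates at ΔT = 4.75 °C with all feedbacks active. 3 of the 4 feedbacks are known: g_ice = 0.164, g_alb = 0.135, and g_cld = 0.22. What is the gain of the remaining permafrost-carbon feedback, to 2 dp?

Amplification A = ΔT/ΔT₀ = 4.75/1.95 = 2.436.
Total gain g = 1 − 1/A = 1 − 1/2.436 = 0.5895.
Known gains sum to 0.164 + 0.135 + 0.22 = 0.519.
g_pf = 0.5895 − 0.519 = 0.07.

0.07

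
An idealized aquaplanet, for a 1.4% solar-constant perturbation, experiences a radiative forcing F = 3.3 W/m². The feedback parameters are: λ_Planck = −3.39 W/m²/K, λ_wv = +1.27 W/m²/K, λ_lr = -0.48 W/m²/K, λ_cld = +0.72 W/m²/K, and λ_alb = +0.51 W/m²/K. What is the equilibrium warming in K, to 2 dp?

Net feedback parameter λ = (−3.39) + (+1.27) + (-0.48) + (+0.72) + (+0.51) = -1.37 W/m²/K.
ΔT = −F/λ = −3.3/(-1.37) = 2.41 K.

2.41 K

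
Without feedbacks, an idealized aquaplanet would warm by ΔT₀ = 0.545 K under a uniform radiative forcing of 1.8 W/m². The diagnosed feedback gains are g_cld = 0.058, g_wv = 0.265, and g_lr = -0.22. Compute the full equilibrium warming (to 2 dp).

0.61 K

Total gain g = 0.058 + 0.265 − 0.22 = 0.103.
Amplification A = 1/(1 − 0.103) = 1.115.
ΔT = 0.545 × 1.115 = 0.61 K.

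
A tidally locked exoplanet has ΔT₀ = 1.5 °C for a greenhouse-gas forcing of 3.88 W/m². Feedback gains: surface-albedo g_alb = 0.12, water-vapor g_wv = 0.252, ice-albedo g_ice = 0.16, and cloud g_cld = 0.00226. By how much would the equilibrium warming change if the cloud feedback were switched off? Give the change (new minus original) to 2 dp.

-0.02 °C

Original: g = 0.53426, ΔT = 1.5/(1−0.53426) = 3.2207 °C.
Without cloud: g' = 0.532, ΔT' = 1.5/(1−0.532) = 3.2051 °C.
Change = 3.2051 − 3.2207 = -0.02 °C.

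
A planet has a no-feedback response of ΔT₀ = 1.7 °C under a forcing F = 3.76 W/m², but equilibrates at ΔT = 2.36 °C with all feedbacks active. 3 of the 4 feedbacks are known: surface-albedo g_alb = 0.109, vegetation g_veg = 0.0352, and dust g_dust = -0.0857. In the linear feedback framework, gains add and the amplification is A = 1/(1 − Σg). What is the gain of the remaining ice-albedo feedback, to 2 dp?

Amplification A = ΔT/ΔT₀ = 2.36/1.7 = 1.388.
Total gain g = 1 − 1/A = 1 − 1/1.388 = 0.2795.
Known gains sum to 0.109 + 0.0352 − 0.0857 = 0.0585.
g_ice = 0.2795 − 0.0585 = 0.22.

0.22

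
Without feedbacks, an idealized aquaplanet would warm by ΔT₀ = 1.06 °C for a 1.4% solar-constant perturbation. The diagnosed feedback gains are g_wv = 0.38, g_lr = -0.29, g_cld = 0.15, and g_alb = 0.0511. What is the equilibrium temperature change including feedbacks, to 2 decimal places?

1.50 °C

Total gain g = 0.38 − 0.29 + 0.15 + 0.0511 = 0.2911.
Amplification A = 1/(1 − 0.2911) = 1.411.
ΔT = 1.06 × 1.411 = 1.50 °C.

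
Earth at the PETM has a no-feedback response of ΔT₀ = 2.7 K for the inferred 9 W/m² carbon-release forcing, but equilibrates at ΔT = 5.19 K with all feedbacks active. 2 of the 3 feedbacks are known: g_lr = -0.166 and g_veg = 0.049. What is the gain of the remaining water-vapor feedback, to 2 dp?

Amplification A = ΔT/ΔT₀ = 5.19/2.7 = 1.922.
Total gain g = 1 − 1/A = 1 − 1/1.922 = 0.4797.
Known gains sum to -0.166 + 0.049 = -0.117.
g_wv = 0.4797 + 0.117 = 0.60.

0.60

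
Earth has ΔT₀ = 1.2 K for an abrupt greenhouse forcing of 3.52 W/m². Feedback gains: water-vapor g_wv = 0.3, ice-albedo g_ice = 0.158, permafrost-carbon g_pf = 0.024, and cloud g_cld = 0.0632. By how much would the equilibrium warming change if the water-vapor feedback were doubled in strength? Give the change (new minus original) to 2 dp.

5.11 K

Original: g = 0.5452, ΔT = 1.2/(1−0.5452) = 2.6385 K.
With doubled water-vapor: g' = 0.8452, ΔT' = 1.2/(1−0.8452) = 7.7519 K.
Change = 7.7519 − 2.6385 = 5.11 K.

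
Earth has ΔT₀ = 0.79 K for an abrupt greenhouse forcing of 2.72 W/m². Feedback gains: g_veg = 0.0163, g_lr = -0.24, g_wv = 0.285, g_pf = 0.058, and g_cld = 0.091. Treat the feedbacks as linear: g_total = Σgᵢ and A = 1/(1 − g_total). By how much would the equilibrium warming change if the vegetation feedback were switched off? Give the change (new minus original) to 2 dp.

-0.02 K

Original: g = 0.2103, ΔT = 0.79/(1−0.2103) = 1.0004 K.
Without vegetation: g' = 0.194, ΔT' = 0.79/(1−0.194) = 0.9801 K.
Change = 0.9801 − 1.0004 = -0.02 K.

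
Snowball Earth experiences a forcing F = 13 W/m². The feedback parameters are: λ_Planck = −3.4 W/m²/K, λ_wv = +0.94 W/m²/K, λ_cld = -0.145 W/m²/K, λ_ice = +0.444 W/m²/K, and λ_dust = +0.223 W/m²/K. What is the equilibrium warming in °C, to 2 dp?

Net feedback parameter λ = (−3.4) + (+0.94) + (-0.145) + (+0.444) + (+0.223) = -1.938 W/m²/K.
ΔT = −F/λ = −13/(-1.938) = 6.71 °C.

6.71 °C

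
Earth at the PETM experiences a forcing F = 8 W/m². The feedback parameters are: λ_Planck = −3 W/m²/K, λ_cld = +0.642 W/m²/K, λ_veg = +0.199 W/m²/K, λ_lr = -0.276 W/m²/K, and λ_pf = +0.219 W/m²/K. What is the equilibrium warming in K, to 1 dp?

3.6 K

Net feedback parameter λ = (−3) + (+0.642) + (+0.199) + (-0.276) + (+0.219) = -2.216 W/m²/K.
ΔT = −F/λ = −8/(-2.216) = 3.6 K.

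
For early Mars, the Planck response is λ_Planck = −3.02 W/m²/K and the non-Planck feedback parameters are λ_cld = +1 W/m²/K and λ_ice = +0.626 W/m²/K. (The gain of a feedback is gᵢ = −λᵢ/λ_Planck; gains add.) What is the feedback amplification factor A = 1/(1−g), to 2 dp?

Convert to gains: g_cld = 1/3.02 = 0.3311; g_ice = 0.626/3.02 = 0.2073.
Total gain g = 0.5384.
A = 1/(1 − 0.5384) = 2.17.

2.17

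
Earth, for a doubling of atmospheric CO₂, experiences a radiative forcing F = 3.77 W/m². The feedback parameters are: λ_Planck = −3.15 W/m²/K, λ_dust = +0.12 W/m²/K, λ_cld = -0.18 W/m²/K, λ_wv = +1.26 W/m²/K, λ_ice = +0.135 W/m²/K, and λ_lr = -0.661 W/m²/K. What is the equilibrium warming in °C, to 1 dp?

Net feedback parameter λ = (−3.15) + (+0.12) + (-0.18) + (+1.26) + (+0.135) + (-0.661) = -2.476 W/m²/K.
ΔT = −F/λ = −3.77/(-2.476) = 1.5 °C.

1.5 °C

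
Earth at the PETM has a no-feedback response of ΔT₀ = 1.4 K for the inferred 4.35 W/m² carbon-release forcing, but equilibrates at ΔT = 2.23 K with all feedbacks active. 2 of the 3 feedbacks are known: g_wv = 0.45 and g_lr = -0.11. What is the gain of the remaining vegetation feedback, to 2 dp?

Amplification A = ΔT/ΔT₀ = 2.23/1.4 = 1.593.
Total gain g = 1 − 1/A = 1 − 1/1.593 = 0.3723.
Known gains sum to 0.45 − 0.11 = 0.34.
g_veg = 0.3723 − 0.34 = 0.03.

0.03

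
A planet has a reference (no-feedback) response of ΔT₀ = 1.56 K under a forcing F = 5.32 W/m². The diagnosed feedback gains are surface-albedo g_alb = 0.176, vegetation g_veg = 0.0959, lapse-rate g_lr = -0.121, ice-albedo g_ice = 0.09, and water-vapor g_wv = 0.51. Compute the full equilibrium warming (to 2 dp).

Total gain g = 0.176 + 0.0959 − 0.121 + 0.09 + 0.51 = 0.7509.
Amplification A = 1/(1 − 0.7509) = 4.014.
ΔT = 1.56 × 4.014 = 6.26 K.

6.26 K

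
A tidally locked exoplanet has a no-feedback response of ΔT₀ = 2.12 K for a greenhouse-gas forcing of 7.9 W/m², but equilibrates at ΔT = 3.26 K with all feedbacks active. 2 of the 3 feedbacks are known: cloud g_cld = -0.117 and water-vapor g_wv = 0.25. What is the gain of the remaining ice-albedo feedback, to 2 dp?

0.22

Amplification A = ΔT/ΔT₀ = 3.26/2.12 = 1.538.
Total gain g = 1 − 1/A = 1 − 1/1.538 = 0.3498.
Known gains sum to -0.117 + 0.25 = 0.133.
g_ice = 0.3498 − 0.133 = 0.22.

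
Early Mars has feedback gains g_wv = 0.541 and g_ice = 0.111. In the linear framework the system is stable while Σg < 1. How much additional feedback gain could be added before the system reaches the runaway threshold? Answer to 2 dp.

0.35

Current total gain = 0.541 + 0.111 = 0.652.
Margin to runaway = 1 − 0.652 = 0.35.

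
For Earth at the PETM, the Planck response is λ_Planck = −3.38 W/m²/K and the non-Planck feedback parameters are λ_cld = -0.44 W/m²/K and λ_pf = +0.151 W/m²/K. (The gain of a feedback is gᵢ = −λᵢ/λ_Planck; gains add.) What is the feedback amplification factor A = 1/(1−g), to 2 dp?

Convert to gains: g_cld = -0.44/3.38 = -0.1302; g_pf = 0.151/3.38 = 0.04467.
Total gain g = -0.08553.
A = 1/(1 + 0.08553) = 0.92.

0.92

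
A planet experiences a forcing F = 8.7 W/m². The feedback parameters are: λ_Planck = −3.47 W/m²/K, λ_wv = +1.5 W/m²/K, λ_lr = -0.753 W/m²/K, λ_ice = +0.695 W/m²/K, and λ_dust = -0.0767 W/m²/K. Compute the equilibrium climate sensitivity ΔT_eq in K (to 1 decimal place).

Net feedback parameter λ = (−3.47) + (+1.5) + (-0.753) + (+0.695) + (-0.0767) = -2.1047 W/m²/K.
ΔT = −F/λ = −8.7/(-2.1047) = 4.1 K.

4.1 K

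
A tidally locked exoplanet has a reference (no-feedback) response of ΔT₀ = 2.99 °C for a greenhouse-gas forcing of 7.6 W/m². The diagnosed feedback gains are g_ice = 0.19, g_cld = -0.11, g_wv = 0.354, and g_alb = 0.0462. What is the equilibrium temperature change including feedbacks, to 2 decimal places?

Total gain g = 0.19 − 0.11 + 0.354 + 0.0462 = 0.4802.
Amplification A = 1/(1 − 0.4802) = 1.924.
ΔT = 2.99 × 1.924 = 5.75 °C.

5.75 °C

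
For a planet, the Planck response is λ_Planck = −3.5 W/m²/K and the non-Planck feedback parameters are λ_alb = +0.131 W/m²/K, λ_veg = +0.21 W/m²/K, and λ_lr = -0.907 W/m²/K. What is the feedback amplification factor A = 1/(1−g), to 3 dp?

Convert to gains: g_alb = 0.131/3.5 = 0.03743; g_veg = 0.21/3.5 = 0.06; g_lr = -0.907/3.5 = -0.2591.
Total gain g = -0.16167.
A = 1/(1 + 0.16167) = 0.861.

0.861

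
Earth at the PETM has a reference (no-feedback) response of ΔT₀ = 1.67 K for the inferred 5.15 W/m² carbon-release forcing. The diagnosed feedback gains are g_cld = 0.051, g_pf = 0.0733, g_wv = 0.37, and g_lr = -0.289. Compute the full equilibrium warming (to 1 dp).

Total gain g = 0.051 + 0.0733 + 0.37 − 0.289 = 0.2053.
Amplification A = 1/(1 − 0.2053) = 1.258.
ΔT = 1.67 × 1.258 = 2.1 K.

2.1 K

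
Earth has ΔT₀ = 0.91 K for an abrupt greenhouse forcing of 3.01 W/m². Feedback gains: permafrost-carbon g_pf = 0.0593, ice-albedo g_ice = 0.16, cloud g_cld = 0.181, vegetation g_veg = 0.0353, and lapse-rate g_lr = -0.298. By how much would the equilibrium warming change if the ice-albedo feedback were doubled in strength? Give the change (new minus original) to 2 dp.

0.24 K

Original: g = 0.1376, ΔT = 0.91/(1−0.1376) = 1.0552 K.
With doubled ice-albedo: g' = 0.2976, ΔT' = 0.91/(1−0.2976) = 1.2956 K.
Change = 1.2956 − 1.0552 = 0.24 K.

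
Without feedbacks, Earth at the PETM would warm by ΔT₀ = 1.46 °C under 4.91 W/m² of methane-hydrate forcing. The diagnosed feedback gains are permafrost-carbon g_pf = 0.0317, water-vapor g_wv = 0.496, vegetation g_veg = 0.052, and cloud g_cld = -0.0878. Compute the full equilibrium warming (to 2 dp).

2.87 °C

Total gain g = 0.0317 + 0.496 + 0.052 − 0.0878 = 0.4919.
Amplification A = 1/(1 − 0.4919) = 1.968.
ΔT = 1.46 × 1.968 = 2.87 °C.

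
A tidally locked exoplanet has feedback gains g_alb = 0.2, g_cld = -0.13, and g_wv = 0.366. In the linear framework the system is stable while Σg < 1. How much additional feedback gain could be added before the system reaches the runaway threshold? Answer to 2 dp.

Current total gain = 0.2 − 0.13 + 0.366 = 0.436.
Margin to runaway = 1 − 0.436 = 0.56.

0.56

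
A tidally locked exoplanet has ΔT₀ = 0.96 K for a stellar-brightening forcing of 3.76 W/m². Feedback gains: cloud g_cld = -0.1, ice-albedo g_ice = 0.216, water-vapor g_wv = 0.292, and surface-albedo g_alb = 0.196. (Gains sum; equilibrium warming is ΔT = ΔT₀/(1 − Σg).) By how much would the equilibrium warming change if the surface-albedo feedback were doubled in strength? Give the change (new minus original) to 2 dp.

2.38 K

Original: g = 0.604, ΔT = 0.96/(1−0.604) = 2.4242 K.
With doubled surface-albedo: g' = 0.8, ΔT' = 0.96/(1−0.8) = 4.8000 K.
Change = 4.8000 − 2.4242 = 2.38 K.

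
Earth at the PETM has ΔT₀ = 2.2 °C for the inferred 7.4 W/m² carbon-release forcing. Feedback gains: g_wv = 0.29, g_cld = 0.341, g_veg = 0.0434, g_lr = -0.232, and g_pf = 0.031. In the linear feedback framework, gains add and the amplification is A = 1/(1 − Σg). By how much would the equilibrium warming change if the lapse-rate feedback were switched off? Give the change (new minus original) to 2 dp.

3.29 °C

Original: g = 0.4734, ΔT = 2.2/(1−0.4734) = 4.1777 °C.
Without lapse-rate: g' = 0.7054, ΔT' = 2.2/(1−0.7054) = 7.4678 °C.
Change = 7.4678 − 4.1777 = 3.29 °C.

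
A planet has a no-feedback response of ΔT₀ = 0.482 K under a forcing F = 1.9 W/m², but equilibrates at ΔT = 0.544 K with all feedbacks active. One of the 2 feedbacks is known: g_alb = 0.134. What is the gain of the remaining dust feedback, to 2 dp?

-0.02

Amplification A = ΔT/ΔT₀ = 0.544/0.482 = 1.129.
Total gain g = 1 − 1/A = 1 − 1/1.129 = 0.1143.
The known gain is 0.134.
g_dust = 0.1143 − 0.134 = -0.02.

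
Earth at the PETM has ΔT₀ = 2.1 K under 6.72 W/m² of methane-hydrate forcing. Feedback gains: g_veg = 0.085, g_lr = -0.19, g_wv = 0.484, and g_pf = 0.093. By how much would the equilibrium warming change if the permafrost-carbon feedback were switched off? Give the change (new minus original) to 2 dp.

-0.60 K

Original: g = 0.472, ΔT = 2.1/(1−0.472) = 3.9773 K.
Without permafrost-carbon: g' = 0.379, ΔT' = 2.1/(1−0.379) = 3.3816 K.
Change = 3.3816 − 3.9773 = -0.60 K.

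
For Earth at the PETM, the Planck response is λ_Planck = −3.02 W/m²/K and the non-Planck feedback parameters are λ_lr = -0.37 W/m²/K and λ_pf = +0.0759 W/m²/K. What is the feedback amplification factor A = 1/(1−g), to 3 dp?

0.911

Convert to gains: g_lr = -0.37/3.02 = -0.1225; g_pf = 0.0759/3.02 = 0.02513.
Total gain g = -0.09737.
A = 1/(1 + 0.09737) = 0.911.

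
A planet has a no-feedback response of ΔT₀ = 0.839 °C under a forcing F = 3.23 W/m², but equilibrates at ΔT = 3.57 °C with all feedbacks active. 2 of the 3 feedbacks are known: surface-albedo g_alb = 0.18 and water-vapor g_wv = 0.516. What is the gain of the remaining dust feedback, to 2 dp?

0.07

Amplification A = ΔT/ΔT₀ = 3.57/0.839 = 4.255.
Total gain g = 1 − 1/A = 1 − 1/4.255 = 0.765.
Known gains sum to 0.18 + 0.516 = 0.696.
g_dust = 0.765 − 0.696 = 0.07.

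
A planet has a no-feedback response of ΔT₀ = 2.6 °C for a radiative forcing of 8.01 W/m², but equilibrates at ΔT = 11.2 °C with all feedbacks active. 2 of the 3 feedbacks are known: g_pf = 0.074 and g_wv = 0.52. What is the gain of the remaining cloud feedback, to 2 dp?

Amplification A = ΔT/ΔT₀ = 11.2/2.6 = 4.308.
Total gain g = 1 − 1/A = 1 − 1/4.308 = 0.7679.
Known gains sum to 0.074 + 0.52 = 0.594.
g_cld = 0.7679 − 0.594 = 0.17.

0.17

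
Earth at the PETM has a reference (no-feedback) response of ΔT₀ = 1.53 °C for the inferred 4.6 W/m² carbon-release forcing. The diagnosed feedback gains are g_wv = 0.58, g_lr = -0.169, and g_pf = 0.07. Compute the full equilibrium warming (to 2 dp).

2.95 °C

Total gain g = 0.58 − 0.169 + 0.07 = 0.481.
Amplification A = 1/(1 − 0.481) = 1.927.
ΔT = 1.53 × 1.927 = 2.95 °C.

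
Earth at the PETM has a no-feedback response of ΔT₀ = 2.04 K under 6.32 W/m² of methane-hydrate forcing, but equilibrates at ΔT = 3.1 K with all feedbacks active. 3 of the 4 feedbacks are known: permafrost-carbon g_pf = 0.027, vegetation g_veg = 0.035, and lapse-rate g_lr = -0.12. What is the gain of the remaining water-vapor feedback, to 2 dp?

Amplification A = ΔT/ΔT₀ = 3.1/2.04 = 1.52.
Total gain g = 1 − 1/A = 1 − 1/1.52 = 0.3421.
Known gains sum to 0.027 + 0.035 − 0.12 = -0.058.
g_wv = 0.3421 + 0.058 = 0.40.

0.40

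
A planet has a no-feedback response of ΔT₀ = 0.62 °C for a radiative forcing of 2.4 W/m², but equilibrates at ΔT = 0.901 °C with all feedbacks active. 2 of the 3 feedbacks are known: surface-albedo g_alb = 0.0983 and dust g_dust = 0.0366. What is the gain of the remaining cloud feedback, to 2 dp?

Amplification A = ΔT/ΔT₀ = 0.901/0.62 = 1.453.
Total gain g = 1 − 1/A = 1 − 1/1.453 = 0.3118.
Known gains sum to 0.0983 + 0.0366 = 0.1349.
g_cld = 0.3118 − 0.1349 = 0.18.

0.18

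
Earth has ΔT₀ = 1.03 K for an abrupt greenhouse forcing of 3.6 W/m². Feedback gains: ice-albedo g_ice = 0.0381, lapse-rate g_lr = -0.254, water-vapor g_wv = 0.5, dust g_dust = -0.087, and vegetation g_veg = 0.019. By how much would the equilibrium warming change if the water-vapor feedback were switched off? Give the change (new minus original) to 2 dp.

-0.51 K

Original: g = 0.2161, ΔT = 1.03/(1−0.2161) = 1.3139 K.
Without water-vapor: g' = -0.2839, ΔT' = 1.03/(1+0.2839) = 0.8022 K.
Change = 0.8022 − 1.3139 = -0.51 K.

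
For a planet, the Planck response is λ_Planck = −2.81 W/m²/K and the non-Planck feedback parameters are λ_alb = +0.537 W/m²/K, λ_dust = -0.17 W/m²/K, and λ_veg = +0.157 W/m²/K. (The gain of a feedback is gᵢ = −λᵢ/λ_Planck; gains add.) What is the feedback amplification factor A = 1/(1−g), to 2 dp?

1.23

Convert to gains: g_alb = 0.537/2.81 = 0.1911; g_dust = -0.17/2.81 = -0.0605; g_veg = 0.157/2.81 = 0.05587.
Total gain g = 0.18647.
A = 1/(1 − 0.18647) = 1.23.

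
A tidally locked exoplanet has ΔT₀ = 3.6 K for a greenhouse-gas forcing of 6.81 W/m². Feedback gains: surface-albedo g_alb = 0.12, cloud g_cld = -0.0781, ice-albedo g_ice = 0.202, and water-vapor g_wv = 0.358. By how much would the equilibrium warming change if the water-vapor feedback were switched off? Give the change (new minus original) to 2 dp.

-4.28 K

Original: g = 0.6019, ΔT = 3.6/(1−0.6019) = 9.0430 K.
Without water-vapor: g' = 0.2439, ΔT' = 3.6/(1−0.2439) = 4.7613 K.
Change = 4.7613 − 9.0430 = -4.28 K.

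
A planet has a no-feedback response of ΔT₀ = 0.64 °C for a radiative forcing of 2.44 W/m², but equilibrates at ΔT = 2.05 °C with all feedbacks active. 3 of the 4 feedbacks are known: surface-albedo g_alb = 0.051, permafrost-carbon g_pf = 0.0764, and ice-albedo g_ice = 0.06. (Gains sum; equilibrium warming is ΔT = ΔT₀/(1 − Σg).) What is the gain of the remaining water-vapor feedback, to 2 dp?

0.50

Amplification A = ΔT/ΔT₀ = 2.05/0.64 = 3.203.
Total gain g = 1 − 1/A = 1 − 1/3.203 = 0.6878.
Known gains sum to 0.051 + 0.0764 + 0.06 = 0.1874.
g_wv = 0.6878 − 0.1874 = 0.50.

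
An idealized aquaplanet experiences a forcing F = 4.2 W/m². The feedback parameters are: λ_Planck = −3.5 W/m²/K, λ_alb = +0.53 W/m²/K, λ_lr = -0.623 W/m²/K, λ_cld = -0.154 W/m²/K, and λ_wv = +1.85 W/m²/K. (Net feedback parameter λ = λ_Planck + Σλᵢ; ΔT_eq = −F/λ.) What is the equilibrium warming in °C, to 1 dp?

2.2 °C

Net feedback parameter λ = (−3.5) + (+0.53) + (-0.623) + (-0.154) + (+1.85) = -1.897 W/m²/K.
ΔT = −F/λ = −4.2/(-1.897) = 2.2 °C.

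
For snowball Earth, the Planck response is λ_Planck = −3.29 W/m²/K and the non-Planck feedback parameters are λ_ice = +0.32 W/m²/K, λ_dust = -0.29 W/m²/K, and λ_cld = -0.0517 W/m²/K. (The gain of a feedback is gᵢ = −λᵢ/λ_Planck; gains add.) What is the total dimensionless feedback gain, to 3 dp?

Convert to gains: g_ice = 0.32/3.29 = 0.09726; g_dust = -0.29/3.29 = -0.08815; g_cld = -0.0517/3.29 = -0.01571.
Total gain g = -0.0066.

-0.007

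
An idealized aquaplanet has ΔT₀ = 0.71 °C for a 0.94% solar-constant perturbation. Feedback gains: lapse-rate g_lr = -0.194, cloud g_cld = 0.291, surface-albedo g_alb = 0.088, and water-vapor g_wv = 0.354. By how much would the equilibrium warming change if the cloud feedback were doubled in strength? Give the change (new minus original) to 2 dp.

2.64 °C

Original: g = 0.539, ΔT = 0.71/(1−0.539) = 1.5401 °C.
With doubled cloud: g' = 0.83, ΔT' = 0.71/(1−0.83) = 4.1765 °C.
Change = 4.1765 − 1.5401 = 2.64 °C.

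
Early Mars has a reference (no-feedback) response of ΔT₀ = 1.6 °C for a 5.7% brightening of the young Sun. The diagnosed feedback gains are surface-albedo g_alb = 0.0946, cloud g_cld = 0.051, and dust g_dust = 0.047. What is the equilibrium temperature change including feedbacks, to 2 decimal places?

Total gain g = 0.0946 + 0.051 + 0.047 = 0.1926.
Amplification A = 1/(1 − 0.1926) = 1.239.
ΔT = 1.6 × 1.239 = 1.98 °C.

1.98 °C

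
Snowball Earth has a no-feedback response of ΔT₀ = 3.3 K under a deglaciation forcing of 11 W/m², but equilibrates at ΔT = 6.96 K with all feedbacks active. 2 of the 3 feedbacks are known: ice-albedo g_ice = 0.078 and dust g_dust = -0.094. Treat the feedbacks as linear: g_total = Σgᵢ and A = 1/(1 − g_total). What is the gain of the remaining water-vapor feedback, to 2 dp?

Amplification A = ΔT/ΔT₀ = 6.96/3.3 = 2.109.
Total gain g = 1 − 1/A = 1 − 1/2.109 = 0.5258.
Known gains sum to 0.078 − 0.094 = -0.016.
g_wv = 0.5258 + 0.016 = 0.54.

0.54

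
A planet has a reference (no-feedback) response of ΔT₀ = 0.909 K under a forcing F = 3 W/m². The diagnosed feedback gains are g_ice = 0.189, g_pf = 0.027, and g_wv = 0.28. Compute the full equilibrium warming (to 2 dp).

Total gain g = 0.189 + 0.027 + 0.28 = 0.496.
Amplification A = 1/(1 − 0.496) = 1.984.
ΔT = 0.909 × 1.984 = 1.80 K.

1.80 K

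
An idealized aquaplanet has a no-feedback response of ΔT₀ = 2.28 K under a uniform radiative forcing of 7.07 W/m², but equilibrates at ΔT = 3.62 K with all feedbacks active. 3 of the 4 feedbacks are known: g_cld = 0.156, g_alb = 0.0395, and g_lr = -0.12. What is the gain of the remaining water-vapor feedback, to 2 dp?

0.29

Amplification A = ΔT/ΔT₀ = 3.62/2.28 = 1.588.
Total gain g = 1 − 1/A = 1 − 1/1.588 = 0.3703.
Known gains sum to 0.156 + 0.0395 − 0.12 = 0.0755.
g_wv = 0.3703 − 0.0755 = 0.29.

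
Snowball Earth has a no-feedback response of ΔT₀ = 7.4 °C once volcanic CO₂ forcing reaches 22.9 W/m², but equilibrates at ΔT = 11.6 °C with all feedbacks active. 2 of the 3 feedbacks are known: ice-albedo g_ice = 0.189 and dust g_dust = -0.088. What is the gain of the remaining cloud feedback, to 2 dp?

Amplification A = ΔT/ΔT₀ = 11.6/7.4 = 1.568.
Total gain g = 1 − 1/A = 1 − 1/1.568 = 0.3622.
Known gains sum to 0.189 − 0.088 = 0.101.
g_cld = 0.3622 − 0.101 = 0.26.

0.26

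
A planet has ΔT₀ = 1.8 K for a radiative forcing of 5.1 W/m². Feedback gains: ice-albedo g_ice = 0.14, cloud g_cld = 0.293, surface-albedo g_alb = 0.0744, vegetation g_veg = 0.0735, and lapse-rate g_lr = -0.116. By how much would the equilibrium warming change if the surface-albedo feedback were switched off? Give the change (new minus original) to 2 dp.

Original: g = 0.4649, ΔT = 1.8/(1−0.4649) = 3.3639 K.
Without surface-albedo: g' = 0.3905, ΔT' = 1.8/(1−0.3905) = 2.9532 K.
Change = 2.9532 − 3.3639 = -0.41 K.

-0.41 K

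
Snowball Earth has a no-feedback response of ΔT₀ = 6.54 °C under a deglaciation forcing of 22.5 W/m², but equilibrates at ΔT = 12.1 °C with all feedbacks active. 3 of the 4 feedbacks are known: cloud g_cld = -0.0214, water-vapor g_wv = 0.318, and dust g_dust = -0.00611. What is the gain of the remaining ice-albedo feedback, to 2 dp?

Amplification A = ΔT/ΔT₀ = 12.1/6.54 = 1.85.
Total gain g = 1 − 1/A = 1 − 1/1.85 = 0.4595.
Known gains sum to -0.0214 + 0.318 − 0.00611 = 0.29049.
g_ice = 0.4595 − 0.29049 = 0.17.

0.17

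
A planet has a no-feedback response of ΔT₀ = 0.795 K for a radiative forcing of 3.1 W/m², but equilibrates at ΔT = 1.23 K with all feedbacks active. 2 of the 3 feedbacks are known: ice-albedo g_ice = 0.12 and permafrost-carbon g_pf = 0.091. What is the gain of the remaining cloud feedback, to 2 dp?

Amplification A = ΔT/ΔT₀ = 1.23/0.795 = 1.547.
Total gain g = 1 − 1/A = 1 − 1/1.547 = 0.3536.
Known gains sum to 0.12 + 0.091 = 0.211.
g_cld = 0.3536 − 0.211 = 0.14.

0.14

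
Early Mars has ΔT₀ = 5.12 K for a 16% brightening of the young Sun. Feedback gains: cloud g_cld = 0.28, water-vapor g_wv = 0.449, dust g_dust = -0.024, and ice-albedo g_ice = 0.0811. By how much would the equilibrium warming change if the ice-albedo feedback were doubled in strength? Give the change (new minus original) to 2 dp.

Original: g = 0.7861, ΔT = 5.12/(1−0.7861) = 23.9364 K.
With doubled ice-albedo: g' = 0.8672, ΔT' = 5.12/(1−0.8672) = 38.5542 K.
Change = 38.5542 − 23.9364 = 14.62 K.

14.62 K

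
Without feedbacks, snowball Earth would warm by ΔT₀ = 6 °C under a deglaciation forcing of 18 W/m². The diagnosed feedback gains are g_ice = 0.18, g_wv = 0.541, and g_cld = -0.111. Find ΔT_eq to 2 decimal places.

15.38 °C

Total gain g = 0.18 + 0.541 − 0.111 = 0.61.
Amplification A = 1/(1 − 0.61) = 2.564.
ΔT = 6 × 2.564 = 15.38 °C.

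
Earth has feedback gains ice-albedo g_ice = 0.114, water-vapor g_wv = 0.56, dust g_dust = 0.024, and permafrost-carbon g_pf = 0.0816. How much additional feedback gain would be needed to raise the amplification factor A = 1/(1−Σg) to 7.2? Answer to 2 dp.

0.08

Current total gain = 0.7796.
Target gain for A = 7.2: g* = 1 − 1/7.2 = 0.8611.
Additional gain needed = 0.8611 − 0.7796 = 0.08.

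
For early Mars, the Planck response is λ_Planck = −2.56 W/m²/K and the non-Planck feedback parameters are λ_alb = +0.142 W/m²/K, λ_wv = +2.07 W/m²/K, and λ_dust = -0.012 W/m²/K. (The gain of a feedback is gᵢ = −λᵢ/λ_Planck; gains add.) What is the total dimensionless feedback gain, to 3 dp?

0.859

Convert to gains: g_alb = 0.142/2.56 = 0.05547; g_wv = 2.07/2.56 = 0.8086; g_dust = -0.012/2.56 = -0.004687.
Total gain g = 0.859383.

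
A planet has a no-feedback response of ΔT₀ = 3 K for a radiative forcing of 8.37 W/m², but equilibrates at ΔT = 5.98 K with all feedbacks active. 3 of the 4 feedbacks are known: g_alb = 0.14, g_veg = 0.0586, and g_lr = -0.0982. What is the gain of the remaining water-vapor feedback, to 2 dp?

Amplification A = ΔT/ΔT₀ = 5.98/3 = 1.993.
Total gain g = 1 − 1/A = 1 − 1/1.993 = 0.4982.
Known gains sum to 0.14 + 0.0586 − 0.0982 = 0.1004.
g_wv = 0.4982 − 0.1004 = 0.40.

0.40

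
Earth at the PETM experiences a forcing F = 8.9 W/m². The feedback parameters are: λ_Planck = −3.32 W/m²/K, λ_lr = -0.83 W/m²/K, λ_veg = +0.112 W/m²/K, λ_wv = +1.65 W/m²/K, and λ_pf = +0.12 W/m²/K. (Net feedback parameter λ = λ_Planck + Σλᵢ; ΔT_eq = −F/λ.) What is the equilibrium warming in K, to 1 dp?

3.9 K

Net feedback parameter λ = (−3.32) + (-0.83) + (+0.112) + (+1.65) + (+0.12) = -2.268 W/m²/K.
ΔT = −F/λ = −8.9/(-2.268) = 3.9 K.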